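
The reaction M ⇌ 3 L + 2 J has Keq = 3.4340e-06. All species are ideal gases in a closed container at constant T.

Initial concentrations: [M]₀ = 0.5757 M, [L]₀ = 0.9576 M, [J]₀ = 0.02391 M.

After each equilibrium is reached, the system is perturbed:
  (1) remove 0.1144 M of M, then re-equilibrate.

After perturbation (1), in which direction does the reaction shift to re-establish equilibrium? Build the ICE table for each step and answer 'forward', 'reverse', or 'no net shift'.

Q₀ = 8.7200e-04 vs Keq = 3.4340e-06 ⇒ Q>K, reverse
Step 1:
                   M          L          J
  I           0.5757     0.9576    0.02391
  C          0.01116   -0.03347   -0.02231
  E           0.5869     0.9241   0.001598
  solve Keq expr → x = -0.01116; check Q = 3.4340e-06
Then remove 0.1144 M of M.
Step 2:
                   M          L          J
  I           0.4725     0.9241   0.001598
  C       8.1745e-05 -2.4524e-04 -1.6349e-04
  E           0.4725     0.9239   0.001434
  solve Keq expr → x = -8.1745e-05; check Q = 3.4340e-06

Direction: reverse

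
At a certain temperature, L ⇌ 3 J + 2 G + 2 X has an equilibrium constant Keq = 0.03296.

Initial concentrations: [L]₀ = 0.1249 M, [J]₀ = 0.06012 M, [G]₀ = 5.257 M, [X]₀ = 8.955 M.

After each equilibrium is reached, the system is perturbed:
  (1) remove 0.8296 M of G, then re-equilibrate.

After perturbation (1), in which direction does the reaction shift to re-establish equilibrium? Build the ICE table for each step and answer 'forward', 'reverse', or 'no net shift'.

Q₀ = 3.856 vs Keq = 0.03296 ⇒ Q>K, reverse
Step 1:
                  L         J         G         X
  Initial    0.1249   0.06012     5.257     8.955
  Change    0.01575  -0.04725   -0.0315   -0.0315
  Equil      0.1406   0.01287     5.226     8.924
  solve Keq expr → x = -0.01575; check Q = 0.03296
Then remove 0.8296 M of G.
Step 2:
                  L         J         G         X
  Initial    0.1406   0.01287     4.396     8.924
  Change  -5.1704e-04  0.001551  0.001034  0.001034
  Equil      0.1401   0.01442     4.397     8.925
  solve Keq expr → x = 5.1704e-04; check Q = 0.03296

Direction: forward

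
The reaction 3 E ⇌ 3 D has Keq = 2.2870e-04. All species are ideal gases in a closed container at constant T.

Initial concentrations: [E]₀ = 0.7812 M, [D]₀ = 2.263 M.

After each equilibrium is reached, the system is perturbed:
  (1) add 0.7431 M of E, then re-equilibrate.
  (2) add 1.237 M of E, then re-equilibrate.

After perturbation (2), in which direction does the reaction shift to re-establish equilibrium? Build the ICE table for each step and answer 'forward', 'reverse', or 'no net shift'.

Q₀ = 24.31 vs Keq = 2.2870e-04 ⇒ Q>K, reverse
Step 1:
                  E         D
  I          0.7812     2.263
  C           2.088    -2.088
  E           2.869    0.1754
  solve Keq expr → x = -0.6959; check Q = 2.2870e-04
Then add 0.7431 M of E.
Step 2:
                  E         D
  I           3.612    0.1754
  C        -0.04282   0.04282
  E           3.569    0.2183
  solve Keq expr → x = 0.01427; check Q = 2.2870e-04
Then add 1.237 M of E.
Step 3:
                  E         D
  I           4.806    0.2183
  C        -0.07129   0.07129
  E           4.735    0.2895
  solve Keq expr → x = 0.02376; check Q = 2.2870e-04

Direction: forward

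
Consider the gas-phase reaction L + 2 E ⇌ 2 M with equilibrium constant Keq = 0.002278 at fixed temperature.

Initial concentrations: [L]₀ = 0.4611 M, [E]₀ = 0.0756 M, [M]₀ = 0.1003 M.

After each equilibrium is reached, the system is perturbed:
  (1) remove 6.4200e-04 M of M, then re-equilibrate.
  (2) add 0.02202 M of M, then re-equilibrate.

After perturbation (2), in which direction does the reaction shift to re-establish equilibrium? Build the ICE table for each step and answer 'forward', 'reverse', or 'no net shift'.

Direction: reverse

Q₀ = 3.817 vs Keq = 0.002278 ⇒ Q>K, reverse
Step 1:
                   L          E          M
  I           0.4611     0.0756     0.1003
  C          0.04726    0.09451   -0.09451
  E           0.5084     0.1701   0.005789
  solve Keq expr → x = -0.04726; check Q = 0.002278
Then remove 6.4200e-04 M of M.
Step 2:
                   L          E          M
  I           0.5084     0.1701   0.005147
  C       -3.0959e-04 -6.1917e-04 6.1917e-04
  E            0.508     0.1695   0.005766
  solve Keq expr → x = 3.0959e-04; check Q = 0.002278
Then add 0.02202 M of M.
Step 3:
                   L          E          M
  I            0.508     0.1695    0.02779
  C          0.01062    0.02123   -0.02123
  E           0.5187     0.1907   0.006556
  solve Keq expr → x = -0.01062; check Q = 0.002278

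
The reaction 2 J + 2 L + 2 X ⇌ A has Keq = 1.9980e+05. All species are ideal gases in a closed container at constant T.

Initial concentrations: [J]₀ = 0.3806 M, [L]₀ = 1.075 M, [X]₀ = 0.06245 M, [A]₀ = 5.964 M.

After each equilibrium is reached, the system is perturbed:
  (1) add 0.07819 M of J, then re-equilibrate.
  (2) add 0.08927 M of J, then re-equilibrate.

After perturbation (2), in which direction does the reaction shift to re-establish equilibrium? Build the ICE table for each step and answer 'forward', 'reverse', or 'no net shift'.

Direction: forward

Q₀ = 9135 vs Keq = 1.9980e+05 ⇒ Q<K, forward
Step 1:
                  J         L         X         A
  I          0.3806     1.075   0.06245     5.964
  C        -0.04652  -0.04652  -0.04652   0.02326
  E          0.3341     1.028   0.01593     5.987
  solve Keq expr → x = 0.02326; check Q = 1.9980e+05
Then add 0.07819 M of J.
Step 2:
                  J         L         X         A
  I          0.4123     1.028   0.01593     5.987
  C       -0.002892 -0.002892 -0.002892  0.001446
  E          0.4094     1.026   0.01304     5.989
  solve Keq expr → x = 0.001446; check Q = 1.9980e+05
Then add 0.08927 M of J.
Step 3:
                  J         L         X         A
  I          0.4986     1.026   0.01304     5.989
  C       -0.002261 -0.002261 -0.002261   0.00113
  E          0.4964     1.023   0.01078      5.99
  solve Keq expr → x = 0.00113; check Q = 1.9980e+05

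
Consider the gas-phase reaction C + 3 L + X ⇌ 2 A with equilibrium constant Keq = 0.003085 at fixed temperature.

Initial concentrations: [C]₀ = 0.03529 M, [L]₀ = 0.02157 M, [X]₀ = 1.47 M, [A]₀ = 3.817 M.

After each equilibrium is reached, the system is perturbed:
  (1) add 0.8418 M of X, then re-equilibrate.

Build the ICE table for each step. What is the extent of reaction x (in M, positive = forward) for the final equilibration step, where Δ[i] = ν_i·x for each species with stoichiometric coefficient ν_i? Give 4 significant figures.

Q₀ = 2.7985e+07 vs Keq = 0.003085 ⇒ Q>K, reverse
Step 1:
                    C           L           X           A
  I           0.03529     0.02157        1.47       3.817
  C             1.411       4.233       1.411      -2.822
  E             1.446       4.255       2.881       0.995
  solve Keq expr → x = -1.411; check Q = 0.003085
Then add 0.8418 M of X.
Step 2:
                    C           L           X           A
  I             1.446       4.255       3.723       0.995
  C          -0.03666       -0.11    -0.03666     0.07332
  E              1.41       4.145       3.686       1.068
  solve Keq expr → x = 0.03666; check Q = 0.003085

x = 0.03666 M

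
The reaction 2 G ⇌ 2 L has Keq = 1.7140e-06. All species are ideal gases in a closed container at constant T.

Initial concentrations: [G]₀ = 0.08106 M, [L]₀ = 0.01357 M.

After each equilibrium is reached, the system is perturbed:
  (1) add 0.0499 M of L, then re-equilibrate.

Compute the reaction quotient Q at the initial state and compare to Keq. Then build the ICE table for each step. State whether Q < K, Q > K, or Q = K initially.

Q₀ = 0.02803; Q > K (proceeds reverse)

Q₀ = 0.02803 vs Keq = 1.7140e-06 ⇒ Q>K, reverse
Step 1:
                  G         L
  I         0.08106   0.01357
  C         0.01345  -0.01345
  E         0.09451 1.2373e-04
  solve Keq expr → x = -0.006723; check Q = 1.7140e-06
Then add 0.0499 M of L.
Step 2:
                  G         L
  I         0.09451   0.05002
  C         0.04983  -0.04983
  E          0.1443 1.8897e-04
  solve Keq expr → x = -0.02492; check Q = 1.7140e-06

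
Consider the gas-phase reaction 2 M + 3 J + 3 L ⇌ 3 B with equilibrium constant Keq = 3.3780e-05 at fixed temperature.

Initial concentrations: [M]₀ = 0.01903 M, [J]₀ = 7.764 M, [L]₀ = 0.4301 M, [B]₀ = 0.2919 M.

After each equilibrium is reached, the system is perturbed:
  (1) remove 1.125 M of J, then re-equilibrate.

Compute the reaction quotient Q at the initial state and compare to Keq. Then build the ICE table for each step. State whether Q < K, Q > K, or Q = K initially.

Q₀ = 1.844; Q > K (proceeds reverse)

Q₀ = 1.844 vs Keq = 3.3780e-05 ⇒ Q>K, reverse
Step 1:
                    M           J           L           B
  I           0.01903       7.764      0.4301      0.2919
  C            0.1583      0.2374      0.2374     -0.2374
  E            0.1773       8.001      0.6675     0.05449
  solve Keq expr → x = -0.07914; check Q = 3.3780e-05
Then remove 1.125 M of J.
Step 2:
                    M           J           L           B
  I            0.1773       6.876      0.6675     0.05449
  C          0.004273     0.00641     0.00641    -0.00641
  E            0.1816       6.883      0.6739     0.04808
  solve Keq expr → x = -0.002137; check Q = 3.3780e-05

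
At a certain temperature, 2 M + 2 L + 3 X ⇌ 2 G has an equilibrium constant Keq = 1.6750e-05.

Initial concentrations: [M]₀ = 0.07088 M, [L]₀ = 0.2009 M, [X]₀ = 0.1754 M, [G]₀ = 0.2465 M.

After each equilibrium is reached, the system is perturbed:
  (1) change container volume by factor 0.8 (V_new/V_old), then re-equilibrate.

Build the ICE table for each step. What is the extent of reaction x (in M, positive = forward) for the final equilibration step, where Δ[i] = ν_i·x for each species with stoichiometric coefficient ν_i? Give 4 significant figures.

x = 1.0854e-04 M

Q₀ = 5.5531e+04 vs Keq = 1.6750e-05 ⇒ Q>K, reverse
Step 1:
                  M         L         X         G
  init      0.07088    0.2009    0.1754    0.2465
  Δ          0.2463    0.2463    0.3694   -0.2463
  eq         0.3171    0.4472    0.5448 2.3340e-04
  solve Keq expr → x = -0.1231; check Q = 1.6750e-05
Then change container volume by factor 0.8 (V_new/V_old).
Step 2:
                  M         L         X         G
  init       0.3964     0.559     0.681 2.9174e-04
  Δ       -2.1707e-04 -2.1707e-04 -3.2561e-04 2.1707e-04
  eq         0.3962    0.5587    0.6807 5.0881e-04
  solve Keq expr → x = 1.0854e-04; check Q = 1.6750e-05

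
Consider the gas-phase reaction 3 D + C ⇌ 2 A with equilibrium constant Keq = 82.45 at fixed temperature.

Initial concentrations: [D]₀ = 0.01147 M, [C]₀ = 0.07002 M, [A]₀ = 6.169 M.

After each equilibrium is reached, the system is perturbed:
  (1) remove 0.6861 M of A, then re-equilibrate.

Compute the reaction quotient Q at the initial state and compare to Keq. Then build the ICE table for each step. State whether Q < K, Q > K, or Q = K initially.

Q₀ = 3.6018e+08; Q > K (proceeds reverse)

Q₀ = 3.6018e+08 vs Keq = 82.45 ⇒ Q>K, reverse
Step 1:
                  D         C         A
  Initial   0.01147   0.07002     6.169
  Change     0.9687    0.3229   -0.6458
  Equil      0.9802    0.3929     5.523
  solve Keq expr → x = -0.3229; check Q = 82.45
Then remove 0.6861 M of A.
Step 2:
                  D         C         A
  Initial    0.9802    0.3929     4.837
  Change   -0.06159  -0.02053   0.04106
  Equil      0.9186    0.3724     4.878
  solve Keq expr → x = 0.02053; check Q = 82.45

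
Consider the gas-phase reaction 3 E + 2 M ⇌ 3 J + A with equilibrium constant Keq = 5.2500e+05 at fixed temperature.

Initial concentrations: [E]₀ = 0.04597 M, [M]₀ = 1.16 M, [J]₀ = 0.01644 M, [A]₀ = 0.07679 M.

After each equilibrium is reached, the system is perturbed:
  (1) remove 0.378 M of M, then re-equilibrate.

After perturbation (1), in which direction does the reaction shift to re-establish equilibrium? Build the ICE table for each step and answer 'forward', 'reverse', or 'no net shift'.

Direction: reverse

Q₀ = 0.00261 vs Keq = 5.2500e+05 ⇒ Q<K, forward
Step 1:
                   E          M          J          A
  init       0.04597       1.16    0.01644    0.07679
  Δ         -0.04565   -0.03043    0.04565    0.01522
  eq      3.2035e-04       1.13    0.06209    0.09201
  solve Keq expr → x = 0.01522; check Q = 5.2500e+05
Then remove 0.378 M of M.
Step 2:
                   E          M          J          A
  init    3.2035e-04     0.7516    0.06209    0.09201
  Δ       9.9232e-05 6.6155e-05 -9.9232e-05 -3.3077e-05
  eq      4.1959e-04     0.7516    0.06199    0.09197
  solve Keq expr → x = -3.3077e-05; check Q = 5.2500e+05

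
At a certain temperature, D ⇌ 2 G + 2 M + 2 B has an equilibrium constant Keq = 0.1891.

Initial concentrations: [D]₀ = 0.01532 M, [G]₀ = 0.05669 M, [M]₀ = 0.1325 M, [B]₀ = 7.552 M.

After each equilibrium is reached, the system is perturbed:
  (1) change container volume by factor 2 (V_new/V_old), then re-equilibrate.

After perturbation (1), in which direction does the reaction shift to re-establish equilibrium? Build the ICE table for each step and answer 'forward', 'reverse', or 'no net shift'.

Direction: forward

Q₀ = 0.21 vs Keq = 0.1891 ⇒ Q>K, reverse
Step 1:
                  D         G         M         B
  init      0.01532   0.05669    0.1325     7.552
  Δ       6.3207e-04 -0.001264 -0.001264 -0.001264
  eq        0.01595   0.05543    0.1312     7.551
  solve Keq expr → x = -6.3207e-04; check Q = 0.1891
Then change container volume by factor 2 (V_new/V_old).
Step 2:
                  D         G         M         B
  init     0.007976   0.02771   0.06562     3.775
  Δ       -0.007123   0.01425   0.01425   0.01425
  eq      8.5283e-04   0.04196   0.07986      3.79
  solve Keq expr → x = 0.007123; check Q = 0.1891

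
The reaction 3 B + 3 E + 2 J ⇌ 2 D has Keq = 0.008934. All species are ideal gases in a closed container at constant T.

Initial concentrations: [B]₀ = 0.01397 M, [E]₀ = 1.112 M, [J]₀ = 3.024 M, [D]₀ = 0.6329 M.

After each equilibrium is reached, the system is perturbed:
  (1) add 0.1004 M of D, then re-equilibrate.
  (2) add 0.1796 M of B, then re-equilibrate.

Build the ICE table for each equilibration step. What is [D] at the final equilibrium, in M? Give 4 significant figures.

Q₀ = 1.1684e+04 vs Keq = 0.008934 ⇒ Q>K, reverse
Step 1:
                   B          E          J          D
  I          0.01397      1.112      3.024     0.6329
  C           0.5359     0.5359     0.3573    -0.3573
  E           0.5498      1.648      3.381     0.2756
  solve Keq expr → x = -0.1786; check Q = 0.008934
Then add 0.1004 M of D.
Step 2:
                   B          E          J          D
  I           0.5498      1.648      3.381      0.376
  C           0.0559     0.0559    0.03727   -0.03727
  E           0.6057      1.704      3.419     0.3388
  solve Keq expr → x = -0.01863; check Q = 0.008934
Then add 0.1796 M of B.
Step 3:
                   B          E          J          D
  I           0.7853      1.704      3.419     0.3388
  C         -0.07884   -0.07884   -0.05256    0.05256
  E           0.7065      1.625      3.366     0.3913
  solve Keq expr → x = 0.02628; check Q = 0.008934

[D]_eq = 0.3913 M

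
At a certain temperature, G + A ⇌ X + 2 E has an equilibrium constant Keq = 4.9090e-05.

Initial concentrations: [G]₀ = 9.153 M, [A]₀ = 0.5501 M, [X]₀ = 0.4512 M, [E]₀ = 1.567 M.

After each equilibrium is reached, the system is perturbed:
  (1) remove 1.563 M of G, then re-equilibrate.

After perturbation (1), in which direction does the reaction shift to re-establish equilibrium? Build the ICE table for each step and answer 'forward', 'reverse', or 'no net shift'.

Q₀ = 0.22 vs Keq = 4.9090e-05 ⇒ Q>K, reverse
Step 1:
                    G           A           X           E
  I             9.153      0.5501      0.4512       1.567
  C            0.4501      0.4501     -0.4501     -0.9003
  E             9.603           1    0.001061      0.6667
  solve Keq expr → x = -0.4501; check Q = 4.9090e-05
Then remove 1.563 M of G.
Step 2:
                    G           A           X           E
  I              8.04           1    0.001061      0.6667
  C        1.7156e-04  1.7156e-04 -1.7156e-04 -3.4313e-04
  E              8.04           1  8.8921e-04      0.6664
  solve Keq expr → x = -1.7156e-04; check Q = 4.9090e-05

Direction: reverse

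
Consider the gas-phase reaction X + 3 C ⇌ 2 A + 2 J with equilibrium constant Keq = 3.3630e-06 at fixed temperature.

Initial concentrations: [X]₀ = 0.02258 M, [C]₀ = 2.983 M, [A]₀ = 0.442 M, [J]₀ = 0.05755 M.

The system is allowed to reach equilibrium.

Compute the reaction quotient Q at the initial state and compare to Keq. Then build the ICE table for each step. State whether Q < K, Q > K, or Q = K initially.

Q₀ = 0.00108; Q > K (proceeds reverse)

Q₀ = 0.00108 vs Keq = 3.3630e-06 ⇒ Q>K, reverse
Step 1:
                  X         C         A         J
  init      0.02258     2.983     0.442   0.05755
  Δ           0.026     0.078    -0.052    -0.052
  eq        0.04858     3.061      0.39   0.00555
  solve Keq expr → x = -0.026; check Q = 3.3630e-06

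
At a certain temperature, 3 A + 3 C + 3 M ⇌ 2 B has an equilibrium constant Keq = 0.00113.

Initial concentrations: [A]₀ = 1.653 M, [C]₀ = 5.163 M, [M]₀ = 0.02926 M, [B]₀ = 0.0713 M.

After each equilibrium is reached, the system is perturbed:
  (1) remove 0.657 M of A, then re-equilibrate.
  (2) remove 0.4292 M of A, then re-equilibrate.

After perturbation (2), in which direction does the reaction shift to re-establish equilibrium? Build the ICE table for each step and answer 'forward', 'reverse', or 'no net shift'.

Direction: reverse

Q₀ = 0.3265 vs Keq = 0.00113 ⇒ Q>K, reverse
Step 1:
                  A         C         M         B
  Initial     1.653     5.163   0.02926    0.0713
  Change     0.0666    0.0666    0.0666   -0.0444
  Equil        1.72      5.23   0.09586    0.0269
  solve Keq expr → x = -0.0222; check Q = 0.00113
Then remove 0.657 M of A.
Step 2:
                  A         C         M         B
  Initial     1.063      5.23   0.09586    0.0269
  Change    0.01525   0.01525   0.01525  -0.01017
  Equil       1.078     5.245    0.1111   0.01673
  solve Keq expr → x = -0.005085; check Q = 0.00113
Then remove 0.4292 M of A.
Step 3:
                  A         C         M         B
  Initial    0.6486     5.245    0.1111   0.01673
  Change    0.01118   0.01118   0.01118  -0.00745
  Equil      0.6598     5.256    0.1223  0.009284
  solve Keq expr → x = -0.003725; check Q = 0.00113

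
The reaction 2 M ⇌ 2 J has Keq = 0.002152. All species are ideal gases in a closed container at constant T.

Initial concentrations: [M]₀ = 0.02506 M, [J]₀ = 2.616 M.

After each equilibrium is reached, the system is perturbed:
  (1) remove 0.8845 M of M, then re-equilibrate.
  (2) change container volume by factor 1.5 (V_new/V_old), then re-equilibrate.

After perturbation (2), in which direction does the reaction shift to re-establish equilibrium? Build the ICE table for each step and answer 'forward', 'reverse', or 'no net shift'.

Q₀ = 1.0897e+04 vs Keq = 0.002152 ⇒ Q>K, reverse
Step 1:
                   M          J
  Initial    0.02506      2.616
  Change       2.499     -2.499
  Equil        2.524     0.1171
  solve Keq expr → x = -1.249; check Q = 0.002152
Then remove 0.8845 M of M.
Step 2:
                   M          J
  Initial      1.639     0.1171
  Change     0.03921   -0.03921
  Equil        1.679    0.07787
  solve Keq expr → x = -0.01961; check Q = 0.002152
Then change container volume by factor 1.5 (V_new/V_old).
Step 3:
                   M          J
  Initial      1.119    0.05192
  Change           0          0
  Equil        1.119    0.05192
  solve Keq expr → x = 0; check Q = 0.002152

Direction: no net shift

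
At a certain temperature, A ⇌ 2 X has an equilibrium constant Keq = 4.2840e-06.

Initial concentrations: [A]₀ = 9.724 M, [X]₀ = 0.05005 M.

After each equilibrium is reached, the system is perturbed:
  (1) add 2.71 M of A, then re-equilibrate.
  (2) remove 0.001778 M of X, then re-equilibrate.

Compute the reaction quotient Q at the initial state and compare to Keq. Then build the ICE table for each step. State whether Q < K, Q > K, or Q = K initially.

Q₀ = 2.5761e-04; Q > K (proceeds reverse)

Q₀ = 2.5761e-04 vs Keq = 4.2840e-06 ⇒ Q>K, reverse
Step 1:
                   A          X
  Initial      9.724    0.05005
  Change     0.02179   -0.04359
  Equil        9.746   0.006462
  solve Keq expr → x = -0.02179; check Q = 4.2840e-06
Then add 2.71 M of A.
Step 2:
                   A          X
  Initial      12.46   0.006462
  Change  -4.2161e-04 8.4321e-04
  Equil        12.46   0.007305
  solve Keq expr → x = 4.2161e-04; check Q = 4.2840e-06
Then remove 0.001778 M of X.
Step 3:
                   A          X
  Initial      12.46   0.005527
  Change  -8.8887e-04   0.001778
  Equil        12.45   0.007304
  solve Keq expr → x = 8.8887e-04; check Q = 4.2840e-06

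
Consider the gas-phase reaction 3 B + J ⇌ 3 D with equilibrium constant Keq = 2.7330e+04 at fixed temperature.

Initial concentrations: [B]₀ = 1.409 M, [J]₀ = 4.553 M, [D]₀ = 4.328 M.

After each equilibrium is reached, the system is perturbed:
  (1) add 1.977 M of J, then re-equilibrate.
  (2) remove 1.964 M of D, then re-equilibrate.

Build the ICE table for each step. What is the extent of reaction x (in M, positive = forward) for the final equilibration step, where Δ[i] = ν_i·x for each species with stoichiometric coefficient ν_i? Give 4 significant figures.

x = 0.01167 M

Q₀ = 6.365 vs Keq = 2.7330e+04 ⇒ Q<K, forward
Step 1:
                  B         J         D
  Initial     1.409     4.553     4.328
  Change     -1.293   -0.4309     1.293
  Equil      0.1164     4.122     5.621
  solve Keq expr → x = 0.4309; check Q = 2.7330e+04
Then add 1.977 M of J.
Step 2:
                  B         J         D
  Initial    0.1164     6.099     5.621
  Change   -0.01397 -0.004656   0.01397
  Equil      0.1024     6.094     5.635
  solve Keq expr → x = 0.004656; check Q = 2.7330e+04
Then remove 1.964 M of D.
Step 3:
                  B         J         D
  Initial    0.1024     6.094     3.671
  Change   -0.03502  -0.01167   0.03502
  Equil     0.06739     6.083     3.706
  solve Keq expr → x = 0.01167; check Q = 2.7330e+04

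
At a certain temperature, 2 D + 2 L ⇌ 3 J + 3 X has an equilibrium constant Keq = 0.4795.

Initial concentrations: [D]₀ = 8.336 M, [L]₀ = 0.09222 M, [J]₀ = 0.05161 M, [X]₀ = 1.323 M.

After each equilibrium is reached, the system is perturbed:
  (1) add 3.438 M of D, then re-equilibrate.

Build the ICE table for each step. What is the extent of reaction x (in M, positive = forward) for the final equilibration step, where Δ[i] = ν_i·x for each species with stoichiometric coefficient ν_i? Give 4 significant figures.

Q₀ = 5.3866e-04 vs Keq = 0.4795 ⇒ Q<K, forward
Step 1:
                   D          L          J          X
  Initial      8.336    0.09222    0.05161      1.323
  Change    -0.07288   -0.07288     0.1093     0.1093
  Equil        8.263    0.01934     0.1609      1.432
  solve Keq expr → x = 0.03644; check Q = 0.4795
Then add 3.438 M of D.
Step 2:
                   D          L          J          X
  Initial       11.7    0.01934     0.1609      1.432
  Change   -0.004669  -0.004669   0.007003   0.007003
  Equil         11.7    0.01467     0.1679      1.439
  solve Keq expr → x = 0.002334; check Q = 0.4795

x = 0.002334 M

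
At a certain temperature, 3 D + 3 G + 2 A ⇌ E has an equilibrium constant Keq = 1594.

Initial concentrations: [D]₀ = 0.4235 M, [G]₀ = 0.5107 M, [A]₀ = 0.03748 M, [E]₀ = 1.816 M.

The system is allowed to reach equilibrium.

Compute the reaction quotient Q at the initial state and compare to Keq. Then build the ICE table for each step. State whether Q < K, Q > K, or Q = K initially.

Q₀ = 1.2778e+05; Q > K (proceeds reverse)

Q₀ = 1.2778e+05 vs Keq = 1594 ⇒ Q>K, reverse
Step 1:
                   D          G          A          E
  Initial     0.4235     0.5107    0.03748      1.816
  Change      0.1538     0.1538     0.1025   -0.05127
  Equil       0.5773     0.6645       0.14      1.765
  solve Keq expr → x = -0.05127; check Q = 1594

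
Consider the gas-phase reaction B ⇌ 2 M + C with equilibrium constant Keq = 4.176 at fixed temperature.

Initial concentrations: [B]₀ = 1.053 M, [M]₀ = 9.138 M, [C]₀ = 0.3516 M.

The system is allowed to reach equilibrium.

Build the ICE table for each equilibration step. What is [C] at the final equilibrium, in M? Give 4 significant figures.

Q₀ = 27.88 vs Keq = 4.176 ⇒ Q>K, reverse
Step 1:
                   B          M          C
  Initial      1.053      9.138     0.3516
  Change      0.2763    -0.5526    -0.2763
  Equil        1.329      8.585    0.07531
  solve Keq expr → x = -0.2763; check Q = 4.176

[C]_eq = 0.07531 M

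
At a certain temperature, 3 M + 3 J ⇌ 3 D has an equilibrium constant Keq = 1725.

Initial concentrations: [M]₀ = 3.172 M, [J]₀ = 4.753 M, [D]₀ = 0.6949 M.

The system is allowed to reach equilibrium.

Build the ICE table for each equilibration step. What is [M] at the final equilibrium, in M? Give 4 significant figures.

[M]_eq = 0.1753 M

Q₀ = 9.7918e-05 vs Keq = 1725 ⇒ Q<K, forward
Step 1:
                   M          J          D
  Initial      3.172      4.753     0.6949
  Change      -2.997     -2.997      2.997
  Equil       0.1753      1.756      3.692
  solve Keq expr → x = 0.9989; check Q = 1725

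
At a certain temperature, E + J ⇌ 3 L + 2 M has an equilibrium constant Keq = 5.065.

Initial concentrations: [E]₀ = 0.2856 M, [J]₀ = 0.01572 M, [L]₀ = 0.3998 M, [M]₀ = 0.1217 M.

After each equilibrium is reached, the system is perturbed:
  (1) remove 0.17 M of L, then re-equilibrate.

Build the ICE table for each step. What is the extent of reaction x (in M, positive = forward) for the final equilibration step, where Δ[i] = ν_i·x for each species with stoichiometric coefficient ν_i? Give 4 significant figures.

x = 0.001069 M

Q₀ = 0.2108 vs Keq = 5.065 ⇒ Q<K, forward
Step 1:
                    E           J           L           M
  Initial      0.2856     0.01572      0.3998      0.1217
  Change     -0.01429    -0.01429     0.04288     0.02859
  Equil        0.2713    0.001426      0.4427      0.1503
  solve Keq expr → x = 0.01429; check Q = 5.065
Then remove 0.17 M of L.
Step 2:
                    E           J           L           M
  Initial      0.2713    0.001426      0.2727      0.1503
  Change    -0.001069   -0.001069    0.003208    0.002139
  Equil        0.2702  3.5646e-04      0.2759      0.1524
  solve Keq expr → x = 0.001069; check Q = 5.065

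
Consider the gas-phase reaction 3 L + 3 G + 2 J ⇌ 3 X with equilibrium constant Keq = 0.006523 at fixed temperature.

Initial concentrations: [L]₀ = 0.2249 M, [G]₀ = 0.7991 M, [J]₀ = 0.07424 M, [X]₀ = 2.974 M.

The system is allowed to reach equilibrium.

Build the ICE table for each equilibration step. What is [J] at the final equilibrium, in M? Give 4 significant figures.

Q₀ = 8.2220e+05 vs Keq = 0.006523 ⇒ Q>K, reverse
Step 1:
                  L         G         J         X
  Initial    0.2249    0.7991   0.07424     2.974
  Change      1.808     1.808     1.205    -1.808
  Equil       2.032     2.607     1.279     1.166
  solve Keq expr → x = -0.6025; check Q = 0.006523

[J]_eq = 1.279 M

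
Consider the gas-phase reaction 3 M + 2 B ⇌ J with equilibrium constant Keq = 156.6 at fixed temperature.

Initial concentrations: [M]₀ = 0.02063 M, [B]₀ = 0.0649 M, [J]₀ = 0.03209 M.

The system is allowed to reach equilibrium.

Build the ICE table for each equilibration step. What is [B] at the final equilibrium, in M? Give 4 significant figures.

[B]_eq = 0.1231 M

Q₀ = 8.6773e+05 vs Keq = 156.6 ⇒ Q>K, reverse
Step 1:
                    M           B           J
  I           0.02063      0.0649     0.03209
  C           0.08731     0.05821     -0.0291
  E            0.1079      0.1231    0.002985
  solve Keq expr → x = -0.0291; check Q = 156.6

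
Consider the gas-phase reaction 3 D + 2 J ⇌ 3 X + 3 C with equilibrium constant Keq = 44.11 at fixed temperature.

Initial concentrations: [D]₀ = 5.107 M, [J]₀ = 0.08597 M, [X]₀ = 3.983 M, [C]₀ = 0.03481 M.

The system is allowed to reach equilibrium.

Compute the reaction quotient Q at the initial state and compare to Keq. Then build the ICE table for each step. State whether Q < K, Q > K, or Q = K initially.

Q₀ = 0.002707; Q < K (proceeds forward)

Q₀ = 0.002707 vs Keq = 44.11 ⇒ Q<K, forward
Step 1:
                   D          J          X          C
  I            5.107    0.08597      3.983    0.03481
  C          -0.1188   -0.07921     0.1188     0.1188
  E            4.988    0.00676      4.102     0.1536
  solve Keq expr → x = 0.0396; check Q = 44.11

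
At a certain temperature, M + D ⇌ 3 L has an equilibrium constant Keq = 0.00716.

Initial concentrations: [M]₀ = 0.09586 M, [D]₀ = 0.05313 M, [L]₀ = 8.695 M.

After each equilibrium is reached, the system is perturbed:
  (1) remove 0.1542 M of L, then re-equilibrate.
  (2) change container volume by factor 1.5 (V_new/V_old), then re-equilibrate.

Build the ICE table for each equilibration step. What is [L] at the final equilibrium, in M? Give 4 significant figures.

[L]_eq = 0.2905 M

Q₀ = 1.2907e+05 vs Keq = 0.00716 ⇒ Q>K, reverse
Step 1:
                   M          D          L
  init       0.09586    0.05313      8.695
  Δ            2.769      2.769     -8.308
  eq           2.865      2.823     0.3869
  solve Keq expr → x = -2.769; check Q = 0.00716
Then remove 0.1542 M of L.
Step 2:
                   M          D          L
  init         2.865      2.823     0.2327
  Δ         -0.04989   -0.04989     0.1497
  eq           2.815      2.773     0.3823
  solve Keq expr → x = 0.04989; check Q = 0.00716
Then change container volume by factor 1.5 (V_new/V_old).
Step 3:
                   M          D          L
  init         1.877      1.848     0.2549
  Δ         -0.01188   -0.01188    0.03564
  eq           1.865      1.837     0.2905
  solve Keq expr → x = 0.01188; check Q = 0.00716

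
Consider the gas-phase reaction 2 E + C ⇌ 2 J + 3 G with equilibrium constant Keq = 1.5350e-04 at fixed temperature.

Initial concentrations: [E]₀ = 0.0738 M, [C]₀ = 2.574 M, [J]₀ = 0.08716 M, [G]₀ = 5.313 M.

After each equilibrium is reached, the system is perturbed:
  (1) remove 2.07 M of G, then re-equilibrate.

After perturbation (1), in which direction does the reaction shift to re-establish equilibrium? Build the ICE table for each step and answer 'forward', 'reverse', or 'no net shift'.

Q₀ = 81.27 vs Keq = 1.5350e-04 ⇒ Q>K, reverse
Step 1:
                  E         C         J         G
  Initial    0.0738     2.574   0.08716     5.313
  Change    0.08689   0.04344  -0.08689   -0.1303
  Equil      0.1607     2.617 2.7299e-04     5.183
  solve Keq expr → x = -0.04344; check Q = 1.5350e-04
Then remove 2.07 M of G.
Step 2:
                  E         C         J         G
  Initial    0.1607     2.617 2.7299e-04     3.113
  Change  -3.1223e-04 -1.5612e-04 3.1223e-04 4.6835e-04
  Equil      0.1604     2.617 5.8522e-04     3.113
  solve Keq expr → x = 1.5612e-04; check Q = 1.5350e-04

Direction: forward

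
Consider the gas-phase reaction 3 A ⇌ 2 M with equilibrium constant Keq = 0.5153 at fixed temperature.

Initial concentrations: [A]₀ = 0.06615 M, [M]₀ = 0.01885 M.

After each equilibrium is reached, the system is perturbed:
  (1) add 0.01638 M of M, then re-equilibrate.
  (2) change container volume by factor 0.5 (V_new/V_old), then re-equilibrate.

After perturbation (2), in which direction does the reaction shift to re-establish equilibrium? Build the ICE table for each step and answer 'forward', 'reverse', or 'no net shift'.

Q₀ = 1.228 vs Keq = 0.5153 ⇒ Q>K, reverse
Step 1:
                    A           M
  Initial     0.06615     0.01885
  Change      0.00698   -0.004654
  Equil       0.07313      0.0142
  solve Keq expr → x = -0.002327; check Q = 0.5153
Then add 0.01638 M of M.
Step 2:
                    A           M
  Initial     0.07313     0.03058
  Change      0.01682    -0.01121
  Equil       0.08995     0.01936
  solve Keq expr → x = -0.005606; check Q = 0.5153
Then change container volume by factor 0.5 (V_new/V_old).
Step 3:
                    A           M
  Initial      0.1799     0.03873
  Change      -0.0144      0.0096
  Equil        0.1655     0.04833
  solve Keq expr → x = 0.0048; check Q = 0.5153

Direction: forward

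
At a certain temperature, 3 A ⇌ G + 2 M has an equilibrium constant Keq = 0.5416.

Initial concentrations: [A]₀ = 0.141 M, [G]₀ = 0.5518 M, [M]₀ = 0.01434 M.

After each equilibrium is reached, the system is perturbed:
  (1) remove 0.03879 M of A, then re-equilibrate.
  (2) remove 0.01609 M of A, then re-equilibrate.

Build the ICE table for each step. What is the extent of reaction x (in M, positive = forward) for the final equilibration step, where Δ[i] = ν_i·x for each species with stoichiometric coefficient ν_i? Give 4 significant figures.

Q₀ = 0.04048 vs Keq = 0.5416 ⇒ Q<K, forward
Step 1:
                    A           G           M
  I             0.141      0.5518     0.01434
  C          -0.03169     0.01056     0.02113
  E            0.1093      0.5624     0.03547
  solve Keq expr → x = 0.01056; check Q = 0.5416
Then remove 0.03879 M of A.
Step 2:
                    A           G           M
  I           0.07052      0.5624     0.03547
  C           0.01573   -0.005245    -0.01049
  E           0.08625      0.5571     0.02498
  solve Keq expr → x = -0.005245; check Q = 0.5416
Then remove 0.01609 M of A.
Step 3:
                    A           G           M
  I           0.07016      0.5571     0.02498
  C          0.006198   -0.002066   -0.004132
  E           0.07636      0.5551     0.02084
  solve Keq expr → x = -0.002066; check Q = 0.5416

x = -0.002066 M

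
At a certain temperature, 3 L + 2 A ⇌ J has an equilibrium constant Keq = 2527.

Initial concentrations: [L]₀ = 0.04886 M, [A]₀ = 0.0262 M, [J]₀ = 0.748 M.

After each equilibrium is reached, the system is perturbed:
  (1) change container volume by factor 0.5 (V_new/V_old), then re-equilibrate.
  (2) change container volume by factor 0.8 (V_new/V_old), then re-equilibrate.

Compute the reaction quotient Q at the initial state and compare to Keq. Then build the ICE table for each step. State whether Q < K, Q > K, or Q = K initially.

Q₀ = 9.3420e+06; Q > K (proceeds reverse)

Q₀ = 9.3420e+06 vs Keq = 2527 ⇒ Q>K, reverse
Step 1:
                   L          A          J
  Initial    0.04886     0.0262      0.748
  Change      0.1827     0.1218    -0.0609
  Equil       0.2315      0.148     0.6871
  solve Keq expr → x = -0.0609; check Q = 2527
Then change container volume by factor 0.5 (V_new/V_old).
Step 2:
                   L          A          J
  Initial     0.4631      0.296      1.374
  Change     -0.1914    -0.1276    0.06379
  Equil       0.2717     0.1684      1.438
  solve Keq expr → x = 0.06379; check Q = 2527
Then change container volume by factor 0.8 (V_new/V_old).
Step 3:
                   L          A          J
  Initial     0.3397     0.2105      1.797
  Change    -0.05335   -0.03557    0.01778
  Equil       0.2863     0.1749      1.815
  solve Keq expr → x = 0.01778; check Q = 2527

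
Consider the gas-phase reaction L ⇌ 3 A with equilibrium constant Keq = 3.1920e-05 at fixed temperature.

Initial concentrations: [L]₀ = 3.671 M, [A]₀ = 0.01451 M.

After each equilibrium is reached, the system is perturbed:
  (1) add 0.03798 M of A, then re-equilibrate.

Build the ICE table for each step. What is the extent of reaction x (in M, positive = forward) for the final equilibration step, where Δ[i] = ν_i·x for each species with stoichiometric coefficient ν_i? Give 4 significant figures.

x = -0.01264 M

Q₀ = 8.3218e-07 vs Keq = 3.1920e-05 ⇒ Q<K, forward
Step 1:
                   L          A
  Initial      3.671    0.01451
  Change    -0.01146    0.03437
  Equil         3.66    0.04888
  solve Keq expr → x = 0.01146; check Q = 3.1920e-05
Then add 0.03798 M of A.
Step 2:
                   L          A
  Initial       3.66    0.08686
  Change     0.01264   -0.03792
  Equil        3.672    0.04894
  solve Keq expr → x = -0.01264; check Q = 3.1920e-05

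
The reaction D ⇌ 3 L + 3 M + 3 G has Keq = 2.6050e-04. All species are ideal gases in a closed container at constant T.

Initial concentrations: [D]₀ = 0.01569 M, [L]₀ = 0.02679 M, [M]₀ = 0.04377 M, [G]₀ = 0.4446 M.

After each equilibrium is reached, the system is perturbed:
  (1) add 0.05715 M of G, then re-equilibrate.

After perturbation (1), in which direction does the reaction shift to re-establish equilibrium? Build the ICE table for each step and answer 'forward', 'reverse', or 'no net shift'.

Direction: reverse

Q₀ = 9.0309e-09 vs Keq = 2.6050e-04 ⇒ Q<K, forward
Step 1:
                  D         L         M         G
  init      0.01569   0.02679   0.04377    0.4446
  Δ        -0.01556   0.04667   0.04667   0.04667
  eq      1.3347e-04   0.07346   0.09044    0.4913
  solve Keq expr → x = 0.01556; check Q = 2.6050e-04
Then add 0.05715 M of G.
Step 2:
                  D         L         M         G
  init    1.3347e-04   0.07346   0.09044    0.5484
  Δ       5.0005e-05 -1.5002e-04 -1.5002e-04 -1.5002e-04
  eq      1.8347e-04   0.07331   0.09029    0.5483
  solve Keq expr → x = -5.0005e-05; check Q = 2.6050e-04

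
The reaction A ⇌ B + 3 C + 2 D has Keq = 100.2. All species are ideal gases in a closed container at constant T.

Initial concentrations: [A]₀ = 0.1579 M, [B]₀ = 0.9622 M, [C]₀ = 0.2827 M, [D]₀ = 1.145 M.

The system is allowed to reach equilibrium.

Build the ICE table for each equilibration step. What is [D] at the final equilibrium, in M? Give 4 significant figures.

[D]_eq = 1.443 M

Q₀ = 0.1805 vs Keq = 100.2 ⇒ Q<K, forward
Step 1:
                  A         B         C         D
  I          0.1579    0.9622    0.2827     1.145
  C         -0.1489    0.1489    0.4468    0.2979
  E        0.008963     1.111    0.7295     1.443
  solve Keq expr → x = 0.1489; check Q = 100.2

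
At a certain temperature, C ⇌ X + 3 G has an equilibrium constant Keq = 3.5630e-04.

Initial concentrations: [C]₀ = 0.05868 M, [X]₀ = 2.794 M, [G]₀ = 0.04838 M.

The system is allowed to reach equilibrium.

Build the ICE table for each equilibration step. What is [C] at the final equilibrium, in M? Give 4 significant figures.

[C]_eq = 0.06795 M

Q₀ = 0.005392 vs Keq = 3.5630e-04 ⇒ Q>K, reverse
Step 1:
                  C         X         G
  init      0.05868     2.794   0.04838
  Δ        0.009272 -0.009272  -0.02782
  eq        0.06795     2.785   0.02056
  solve Keq expr → x = -0.009272; check Q = 3.5630e-04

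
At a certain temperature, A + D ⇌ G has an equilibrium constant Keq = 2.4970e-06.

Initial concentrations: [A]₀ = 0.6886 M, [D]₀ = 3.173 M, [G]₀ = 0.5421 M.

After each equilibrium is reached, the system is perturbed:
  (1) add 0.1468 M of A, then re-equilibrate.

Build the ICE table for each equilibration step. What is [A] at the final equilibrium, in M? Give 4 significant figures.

Q₀ = 0.2481 vs Keq = 2.4970e-06 ⇒ Q>K, reverse
Step 1:
                  A         D         G
  init       0.6886     3.173    0.5421
  Δ          0.5421    0.5421   -0.5421
  eq          1.231     3.715 1.1417e-05
  solve Keq expr → x = -0.5421; check Q = 2.4970e-06
Then add 0.1468 M of A.
Step 2:
                  A         D         G
  init        1.377     3.715 1.1417e-05
  Δ       -1.3618e-06 -1.3618e-06 1.3618e-06
  eq          1.377     3.715 1.2778e-05
  solve Keq expr → x = 1.3618e-06; check Q = 2.4970e-06

[A]_eq = 1.377 M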